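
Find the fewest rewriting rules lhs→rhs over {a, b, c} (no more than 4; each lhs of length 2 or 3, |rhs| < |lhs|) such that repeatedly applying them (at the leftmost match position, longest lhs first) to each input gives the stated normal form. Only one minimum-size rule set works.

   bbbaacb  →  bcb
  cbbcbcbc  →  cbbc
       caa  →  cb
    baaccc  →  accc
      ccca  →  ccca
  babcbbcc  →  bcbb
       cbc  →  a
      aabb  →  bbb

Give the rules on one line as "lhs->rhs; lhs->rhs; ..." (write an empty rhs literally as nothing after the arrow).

  | bbbaacb => bbacb => bcb
  | cbbcbcbc => cbbabc => cbbc
  | caa => cb
  | baaccc => accc

aa->b; ba->; bcc->b; cbc->a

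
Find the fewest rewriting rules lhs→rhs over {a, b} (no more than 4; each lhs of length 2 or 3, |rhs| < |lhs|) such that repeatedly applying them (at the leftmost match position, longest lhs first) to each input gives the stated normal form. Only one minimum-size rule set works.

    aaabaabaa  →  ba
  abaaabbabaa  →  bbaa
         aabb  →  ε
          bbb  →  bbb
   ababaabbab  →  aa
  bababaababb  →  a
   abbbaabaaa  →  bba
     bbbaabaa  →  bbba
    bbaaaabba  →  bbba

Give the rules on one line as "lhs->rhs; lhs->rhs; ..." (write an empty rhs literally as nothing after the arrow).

  | aaabaabaa => babaabaa => aaaabaa => baabaa => baaba => baab => ba
  | abaaabbabaa => abaabbabaa => ababbabaa => abbbabaa => bbabaa => baaaa => bbaa
  | aabb => ab => ε
  | bbb

aaa->ba; ab->; aba->ab; bab->aa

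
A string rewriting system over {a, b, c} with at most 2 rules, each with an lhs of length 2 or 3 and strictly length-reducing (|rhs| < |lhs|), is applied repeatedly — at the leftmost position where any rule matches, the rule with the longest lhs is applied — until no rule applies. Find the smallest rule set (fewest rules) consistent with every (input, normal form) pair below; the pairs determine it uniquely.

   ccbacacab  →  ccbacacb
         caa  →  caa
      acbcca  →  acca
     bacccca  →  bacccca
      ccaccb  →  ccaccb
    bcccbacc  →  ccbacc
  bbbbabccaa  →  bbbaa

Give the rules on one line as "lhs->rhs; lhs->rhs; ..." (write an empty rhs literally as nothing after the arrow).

  | ccbacacab => ccbacacb
  | caa
  | acbcca => acca
  | bacccca

ab->b; bc->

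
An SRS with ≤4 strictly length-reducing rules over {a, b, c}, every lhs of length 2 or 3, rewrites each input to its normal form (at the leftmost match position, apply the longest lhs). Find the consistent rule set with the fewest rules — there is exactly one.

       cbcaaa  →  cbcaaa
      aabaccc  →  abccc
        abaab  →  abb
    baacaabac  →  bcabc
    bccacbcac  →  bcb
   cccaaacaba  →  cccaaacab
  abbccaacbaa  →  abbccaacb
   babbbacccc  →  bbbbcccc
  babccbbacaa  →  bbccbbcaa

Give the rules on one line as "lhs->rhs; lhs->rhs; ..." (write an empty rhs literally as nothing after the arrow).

aab->ab; ba->b; cac->

  | cbcaaa
  | aabaccc => abaccc => abccc
  | abaab => abab => abb
  | baacaabac => bacaabac => bcaabac => bcabac => bcabc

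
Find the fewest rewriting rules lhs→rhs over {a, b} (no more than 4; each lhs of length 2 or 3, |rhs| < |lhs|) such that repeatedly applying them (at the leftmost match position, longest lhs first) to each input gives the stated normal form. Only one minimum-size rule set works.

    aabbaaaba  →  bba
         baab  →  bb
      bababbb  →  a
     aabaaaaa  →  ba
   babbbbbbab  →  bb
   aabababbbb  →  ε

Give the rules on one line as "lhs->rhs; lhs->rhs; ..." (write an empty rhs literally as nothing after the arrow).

  | aabbaaaba => bbaaaba => bbaba => bba
  | baab => bb
  | bababbb => babbb => bbb => a
  | aabaaaaa => baaaaa => baaa => ba

aa->; ab->; bbb->a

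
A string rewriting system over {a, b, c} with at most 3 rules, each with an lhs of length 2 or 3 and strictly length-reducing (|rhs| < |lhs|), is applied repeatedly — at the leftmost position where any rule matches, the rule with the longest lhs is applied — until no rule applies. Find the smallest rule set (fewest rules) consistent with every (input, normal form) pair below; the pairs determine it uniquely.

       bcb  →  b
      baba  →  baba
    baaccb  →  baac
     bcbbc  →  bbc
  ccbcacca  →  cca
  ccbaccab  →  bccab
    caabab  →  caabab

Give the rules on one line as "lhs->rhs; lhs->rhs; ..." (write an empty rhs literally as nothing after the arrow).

  | bcb => b
  | baba
  | baaccb => baac
  | bcbbc => bbc

cac->bc; cb->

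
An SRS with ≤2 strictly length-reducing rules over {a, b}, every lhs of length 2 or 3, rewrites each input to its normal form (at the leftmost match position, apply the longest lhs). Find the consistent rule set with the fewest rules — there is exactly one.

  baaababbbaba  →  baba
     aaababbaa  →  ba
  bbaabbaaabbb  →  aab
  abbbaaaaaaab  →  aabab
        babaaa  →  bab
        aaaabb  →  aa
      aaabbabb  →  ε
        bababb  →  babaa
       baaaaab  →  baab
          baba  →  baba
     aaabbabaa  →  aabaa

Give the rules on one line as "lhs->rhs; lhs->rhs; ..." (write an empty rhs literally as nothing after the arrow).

  | baaababbbaba => bbabbbaba => aabbbaba => aaababa => baba
  | aaababbaa => babbaa => baaaa => ba
  | bbaabbaaabbb => aaabbaaabbb => bbaaabbb => aaaabbb => abbb => aab
  | abbbaaaaaaab => aabaaaaaaab => aabaaaab => aabab

aaa->; bb->a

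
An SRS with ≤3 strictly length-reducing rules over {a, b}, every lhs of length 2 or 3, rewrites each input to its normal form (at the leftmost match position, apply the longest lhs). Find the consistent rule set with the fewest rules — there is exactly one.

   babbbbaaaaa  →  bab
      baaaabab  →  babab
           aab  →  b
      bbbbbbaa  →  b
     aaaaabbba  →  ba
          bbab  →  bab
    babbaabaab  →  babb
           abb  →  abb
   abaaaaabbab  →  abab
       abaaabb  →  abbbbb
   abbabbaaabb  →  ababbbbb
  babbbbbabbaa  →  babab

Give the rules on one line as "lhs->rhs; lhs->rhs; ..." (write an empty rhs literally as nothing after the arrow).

aa->; aaa->bb; bba->ba

  | babbbbaaaaa => babbbaaaaa => babbaaaaa => babaaaaa => babbbaa => babbaa => babaa => bab
  | baaaabab => bbbabab => bbabab => babab
  | aab => b
  | bbbbbbaa => bbbbbaa => bbbbaa => bbbaa => bbaa => baa => b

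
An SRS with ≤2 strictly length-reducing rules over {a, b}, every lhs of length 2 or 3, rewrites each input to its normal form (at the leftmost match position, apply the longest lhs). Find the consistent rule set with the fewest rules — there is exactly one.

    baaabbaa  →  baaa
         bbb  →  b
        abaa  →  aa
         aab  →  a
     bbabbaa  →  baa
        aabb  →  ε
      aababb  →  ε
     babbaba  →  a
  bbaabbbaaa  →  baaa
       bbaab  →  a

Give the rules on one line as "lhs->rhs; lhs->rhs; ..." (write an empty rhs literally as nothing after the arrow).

  | baaabbaa => baabaa => baaa
  | bbb => b
  | abaa => aa
  | aab => a

ab->; bb->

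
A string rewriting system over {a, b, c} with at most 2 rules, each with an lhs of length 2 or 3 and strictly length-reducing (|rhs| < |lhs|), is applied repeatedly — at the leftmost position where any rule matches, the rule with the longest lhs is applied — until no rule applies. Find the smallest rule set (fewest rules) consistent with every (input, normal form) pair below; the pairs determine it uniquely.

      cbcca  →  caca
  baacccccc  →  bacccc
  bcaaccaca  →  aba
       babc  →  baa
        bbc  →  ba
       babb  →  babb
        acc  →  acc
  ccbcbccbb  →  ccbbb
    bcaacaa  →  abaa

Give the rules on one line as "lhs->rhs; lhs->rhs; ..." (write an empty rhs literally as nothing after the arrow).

aac->b; bc->a

  | cbcca => caca
  | baacccccc => bbccccc => bacccc
  | bcaaccaca => aaaccaca => abcaca => aaaca => aba
  | babc => baa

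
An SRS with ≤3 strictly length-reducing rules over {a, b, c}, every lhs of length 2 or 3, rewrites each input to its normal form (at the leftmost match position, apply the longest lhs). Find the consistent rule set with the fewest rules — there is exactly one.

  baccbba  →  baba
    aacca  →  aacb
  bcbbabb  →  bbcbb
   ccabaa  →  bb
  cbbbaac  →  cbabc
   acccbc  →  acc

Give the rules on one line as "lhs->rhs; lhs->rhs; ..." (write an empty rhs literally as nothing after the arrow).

  | baccbba => baba
  | aacca => aacb
  | bcbbabb => bcacbb => bbcbb
  | ccabaa => cbbaa => caca => bca => bb

bba->ac; ca->b; ccb->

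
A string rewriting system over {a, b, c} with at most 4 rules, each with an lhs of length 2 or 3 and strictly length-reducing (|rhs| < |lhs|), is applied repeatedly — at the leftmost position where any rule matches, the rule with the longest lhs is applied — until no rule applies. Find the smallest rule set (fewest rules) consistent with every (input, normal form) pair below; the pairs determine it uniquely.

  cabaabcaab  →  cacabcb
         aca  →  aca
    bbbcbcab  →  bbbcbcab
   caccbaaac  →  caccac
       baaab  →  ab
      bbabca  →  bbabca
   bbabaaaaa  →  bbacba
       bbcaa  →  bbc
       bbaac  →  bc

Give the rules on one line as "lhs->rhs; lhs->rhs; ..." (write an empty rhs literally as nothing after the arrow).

aa->; aaa->b; aba->ac; baa->

  | cabaabcaab => cacabcaab => cacabcb
  | aca
  | bbbcbcab
  | caccbaaac => caccac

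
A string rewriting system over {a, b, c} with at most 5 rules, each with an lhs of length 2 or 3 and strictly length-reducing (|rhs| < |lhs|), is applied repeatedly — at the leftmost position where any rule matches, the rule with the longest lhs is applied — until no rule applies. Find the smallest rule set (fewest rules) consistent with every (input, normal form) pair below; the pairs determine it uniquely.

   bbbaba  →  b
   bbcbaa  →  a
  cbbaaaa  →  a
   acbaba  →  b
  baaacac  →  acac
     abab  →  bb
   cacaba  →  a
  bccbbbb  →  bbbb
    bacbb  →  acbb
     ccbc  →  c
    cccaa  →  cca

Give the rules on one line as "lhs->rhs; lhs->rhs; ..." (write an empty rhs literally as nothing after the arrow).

aa->b; ba->a; caa->a; ccb->

  | bbbaba => bbaba => baba => aba => aa => b
  | bbcbaa => bbcaa => bba => ba => a
  | cbbaaaa => cbaaaa => caaaa => aaa => ba => a
  | acbaba => acaba => acaa => aa => b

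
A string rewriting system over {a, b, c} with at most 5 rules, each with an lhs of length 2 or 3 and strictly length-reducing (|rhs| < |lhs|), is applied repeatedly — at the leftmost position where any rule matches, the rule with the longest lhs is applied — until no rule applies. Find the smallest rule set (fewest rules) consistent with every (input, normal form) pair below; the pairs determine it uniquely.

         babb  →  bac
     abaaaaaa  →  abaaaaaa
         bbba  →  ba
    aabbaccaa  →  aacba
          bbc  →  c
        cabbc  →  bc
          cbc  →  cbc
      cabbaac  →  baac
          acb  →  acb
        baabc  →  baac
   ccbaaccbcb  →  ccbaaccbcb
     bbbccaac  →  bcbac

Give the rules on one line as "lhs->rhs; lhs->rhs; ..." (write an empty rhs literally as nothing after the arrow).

abb->ac; abc->ac; bb->; ca->b

  | babb => bac
  | abaaaaaa
  | bbba => ba
  | aabbaccaa => aacaccaa => aabccaa => aaccaa => aacba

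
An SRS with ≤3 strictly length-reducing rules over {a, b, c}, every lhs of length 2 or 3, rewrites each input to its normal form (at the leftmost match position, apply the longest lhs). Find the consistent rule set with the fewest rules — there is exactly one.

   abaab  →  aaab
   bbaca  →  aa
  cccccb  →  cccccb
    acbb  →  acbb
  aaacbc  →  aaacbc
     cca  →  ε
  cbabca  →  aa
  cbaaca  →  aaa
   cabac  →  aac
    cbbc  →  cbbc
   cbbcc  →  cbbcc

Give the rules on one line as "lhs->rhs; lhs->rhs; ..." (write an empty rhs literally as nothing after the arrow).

ba->a; ca->a; cca->

  | abaab => aaab
  | bbaca => baca => aca => aa
  | cccccb
  | acbb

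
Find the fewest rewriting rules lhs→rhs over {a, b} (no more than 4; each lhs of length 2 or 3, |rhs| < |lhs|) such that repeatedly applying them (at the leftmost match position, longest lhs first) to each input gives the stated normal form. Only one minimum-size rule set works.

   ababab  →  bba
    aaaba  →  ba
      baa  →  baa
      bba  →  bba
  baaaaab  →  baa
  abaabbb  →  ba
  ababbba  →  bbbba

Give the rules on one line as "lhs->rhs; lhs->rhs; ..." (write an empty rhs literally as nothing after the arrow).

aaa->; ab->a; aba->b

  | ababab => bbab => bba
  | aaaba => ba
  | baa
  | bba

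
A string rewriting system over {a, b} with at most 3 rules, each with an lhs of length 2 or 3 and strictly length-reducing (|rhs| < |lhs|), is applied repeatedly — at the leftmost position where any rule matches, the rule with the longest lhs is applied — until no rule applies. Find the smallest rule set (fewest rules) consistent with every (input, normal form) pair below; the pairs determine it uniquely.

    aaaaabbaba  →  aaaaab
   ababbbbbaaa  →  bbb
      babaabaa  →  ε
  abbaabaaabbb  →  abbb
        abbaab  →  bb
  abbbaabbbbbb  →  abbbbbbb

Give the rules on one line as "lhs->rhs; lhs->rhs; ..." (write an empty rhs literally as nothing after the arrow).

aba->b; ba->

  | aaaaabbaba => aaaaabba => aaaaab
  | ababbbbbaaa => bbbbbbaaa => bbbbbaa => bbbba => bbb
  | babaabaa => baabaa => abaa => ba => ε
  | abbaabaaabbb => ababaaabbb => bbaaabbb => baabbb => abbb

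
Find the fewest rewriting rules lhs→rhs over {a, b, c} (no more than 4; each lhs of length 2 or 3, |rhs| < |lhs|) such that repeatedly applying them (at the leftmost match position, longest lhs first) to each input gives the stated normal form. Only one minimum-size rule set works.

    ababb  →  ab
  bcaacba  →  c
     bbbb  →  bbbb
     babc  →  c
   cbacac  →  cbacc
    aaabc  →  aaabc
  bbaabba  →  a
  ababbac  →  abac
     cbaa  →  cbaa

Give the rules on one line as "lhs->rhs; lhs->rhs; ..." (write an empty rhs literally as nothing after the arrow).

  | ababb => ab
  | bcaacba => bcacba => bccba => cbba => c
  | bbbb
  | babc => c

bab->; bba->; bcc->cb; ca->c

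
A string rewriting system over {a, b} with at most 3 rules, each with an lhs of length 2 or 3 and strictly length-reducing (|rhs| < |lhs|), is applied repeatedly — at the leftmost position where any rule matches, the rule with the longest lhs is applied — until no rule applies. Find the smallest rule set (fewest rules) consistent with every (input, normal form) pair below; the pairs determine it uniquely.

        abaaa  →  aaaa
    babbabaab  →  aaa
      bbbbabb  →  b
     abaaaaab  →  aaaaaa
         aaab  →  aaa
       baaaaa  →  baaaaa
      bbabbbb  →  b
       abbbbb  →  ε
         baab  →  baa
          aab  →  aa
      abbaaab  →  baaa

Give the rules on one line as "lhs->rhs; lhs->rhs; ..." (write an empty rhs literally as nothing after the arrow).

ab->a; abb->b; bb->

  | abaaa => aaaa
  | babbabaab => bbabaab => abaab => aaab => aaa
  | bbbbabb => bbabb => abb => b
  | abaaaaab => aaaaaab => aaaaaa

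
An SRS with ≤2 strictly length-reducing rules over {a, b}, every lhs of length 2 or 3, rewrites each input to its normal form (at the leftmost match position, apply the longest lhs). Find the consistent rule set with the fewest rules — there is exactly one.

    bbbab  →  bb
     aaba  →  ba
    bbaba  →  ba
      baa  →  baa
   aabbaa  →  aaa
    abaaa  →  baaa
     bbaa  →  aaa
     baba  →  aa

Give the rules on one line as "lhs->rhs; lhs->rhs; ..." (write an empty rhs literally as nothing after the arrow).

ab->b; bba->aa

  | bbbab => baab => bab => bb
  | aaba => aba => ba
  | bbaba => aaba => aba => ba
  | baa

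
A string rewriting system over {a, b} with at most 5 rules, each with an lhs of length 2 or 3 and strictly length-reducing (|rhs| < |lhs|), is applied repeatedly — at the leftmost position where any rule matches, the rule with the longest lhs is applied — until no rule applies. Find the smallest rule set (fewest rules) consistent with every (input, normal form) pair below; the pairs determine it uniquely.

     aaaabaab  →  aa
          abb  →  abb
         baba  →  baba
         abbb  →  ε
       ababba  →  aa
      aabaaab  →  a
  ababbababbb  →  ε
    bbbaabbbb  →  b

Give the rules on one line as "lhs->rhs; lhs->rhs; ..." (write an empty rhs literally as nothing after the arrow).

aab->; baa->; bba->aa; bbb->ab

  | aaaabaab => aaaab => aa
  | abb
  | baba
  | abbb => aab => ε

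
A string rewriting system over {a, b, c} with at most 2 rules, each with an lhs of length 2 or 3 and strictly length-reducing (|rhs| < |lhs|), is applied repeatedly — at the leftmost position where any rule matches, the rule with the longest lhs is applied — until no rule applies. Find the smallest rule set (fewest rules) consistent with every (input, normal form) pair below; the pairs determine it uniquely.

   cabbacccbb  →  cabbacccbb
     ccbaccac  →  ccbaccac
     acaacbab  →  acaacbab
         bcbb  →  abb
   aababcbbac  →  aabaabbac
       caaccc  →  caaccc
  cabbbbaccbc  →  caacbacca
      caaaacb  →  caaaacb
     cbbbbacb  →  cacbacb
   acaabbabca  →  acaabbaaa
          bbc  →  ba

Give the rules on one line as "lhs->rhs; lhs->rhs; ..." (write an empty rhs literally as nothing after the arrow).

  | cabbacccbb
  | ccbaccac
  | acaacbab
  | bcbb => abb

bbb->ac; bc->a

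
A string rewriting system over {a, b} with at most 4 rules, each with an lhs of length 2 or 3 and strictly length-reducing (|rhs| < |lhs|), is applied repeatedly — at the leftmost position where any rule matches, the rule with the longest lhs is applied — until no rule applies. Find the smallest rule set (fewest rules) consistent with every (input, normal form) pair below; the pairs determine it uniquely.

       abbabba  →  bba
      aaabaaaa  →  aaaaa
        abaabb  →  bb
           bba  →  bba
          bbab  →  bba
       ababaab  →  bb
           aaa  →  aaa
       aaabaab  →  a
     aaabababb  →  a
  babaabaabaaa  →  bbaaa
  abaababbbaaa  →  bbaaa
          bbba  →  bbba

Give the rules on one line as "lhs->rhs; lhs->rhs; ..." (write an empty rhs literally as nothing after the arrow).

aab->; ab->a; aba->ba

  | abbabba => ababba => babba => baba => bba
  | aaabaaaa => aaaaa
  | abaabb => baabb => bb
  | bba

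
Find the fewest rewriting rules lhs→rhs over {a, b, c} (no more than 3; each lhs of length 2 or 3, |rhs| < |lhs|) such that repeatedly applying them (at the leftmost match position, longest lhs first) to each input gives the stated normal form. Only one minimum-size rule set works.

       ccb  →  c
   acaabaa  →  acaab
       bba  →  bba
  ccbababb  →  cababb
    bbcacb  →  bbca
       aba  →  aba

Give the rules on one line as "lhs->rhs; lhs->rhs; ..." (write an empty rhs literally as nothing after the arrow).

  | ccb => c
  | acaabaa => acaab
  | bba
  | ccbababb => cababb

baa->b; cb->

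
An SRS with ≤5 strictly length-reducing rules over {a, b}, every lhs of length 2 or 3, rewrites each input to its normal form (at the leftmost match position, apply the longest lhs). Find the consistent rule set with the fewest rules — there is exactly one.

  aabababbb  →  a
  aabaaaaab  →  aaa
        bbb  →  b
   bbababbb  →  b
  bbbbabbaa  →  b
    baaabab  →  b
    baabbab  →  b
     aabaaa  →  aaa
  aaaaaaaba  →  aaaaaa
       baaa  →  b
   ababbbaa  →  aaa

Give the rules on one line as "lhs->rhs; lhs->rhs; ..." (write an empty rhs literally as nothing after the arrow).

  | aabababbb => ababbb => abbbb => abb => a
  | aabaaaaab => aaaaab => aaa
  | bbb => bb => b
  | bbababbb => bababbb => bbabbb => babbb => bbbb => bbb => bb => b

aab->; abb->a; ba->b; bb->b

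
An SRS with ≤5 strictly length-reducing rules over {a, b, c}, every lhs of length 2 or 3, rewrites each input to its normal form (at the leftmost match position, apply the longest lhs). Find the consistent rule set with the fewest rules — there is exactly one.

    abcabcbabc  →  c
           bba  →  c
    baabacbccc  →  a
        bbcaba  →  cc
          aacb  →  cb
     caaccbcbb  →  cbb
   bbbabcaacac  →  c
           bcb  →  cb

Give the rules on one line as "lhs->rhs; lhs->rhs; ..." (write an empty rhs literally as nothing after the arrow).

ac->c; ba->c; bc->c; ccc->a

  | abcabcbabc => acabcbabc => cabcbabc => cacbabc => ccbabc => cccbc => abc => ac => c
  | bba => bc => c
  | baabacbccc => cabacbccc => caccbccc => cccbccc => abccc => accc => ccc => a
  | bbcaba => bcaba => caba => cac => cc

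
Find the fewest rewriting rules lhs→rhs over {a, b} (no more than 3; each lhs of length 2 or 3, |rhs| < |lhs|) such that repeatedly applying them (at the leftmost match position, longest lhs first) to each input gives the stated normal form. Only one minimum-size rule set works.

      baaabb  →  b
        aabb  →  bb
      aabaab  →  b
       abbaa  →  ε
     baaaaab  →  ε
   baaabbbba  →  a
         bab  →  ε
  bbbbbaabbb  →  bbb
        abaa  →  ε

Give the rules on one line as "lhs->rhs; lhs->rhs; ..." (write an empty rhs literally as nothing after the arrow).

aa->; ab->; ba->a

  | baaabb => aaabb => abb => b
  | aabb => bb
  | aabaab => baab => aab => b
  | abbaa => baa => aa => ε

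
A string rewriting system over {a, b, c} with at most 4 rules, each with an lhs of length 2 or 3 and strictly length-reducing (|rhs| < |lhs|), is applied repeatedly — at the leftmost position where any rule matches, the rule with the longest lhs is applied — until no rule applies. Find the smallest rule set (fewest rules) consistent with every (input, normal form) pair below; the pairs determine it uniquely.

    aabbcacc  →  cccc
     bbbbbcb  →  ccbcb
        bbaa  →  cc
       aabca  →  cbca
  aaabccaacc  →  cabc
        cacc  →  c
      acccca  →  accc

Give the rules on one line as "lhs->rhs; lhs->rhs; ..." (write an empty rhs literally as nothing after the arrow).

aa->c; bb->c; cac->; cca->c

  | aabbcacc => cbbcacc => cccacc => cccc
  | bbbbbcb => cbbbcb => ccbcb
  | bbaa => caa => cc
  | aabca => cbca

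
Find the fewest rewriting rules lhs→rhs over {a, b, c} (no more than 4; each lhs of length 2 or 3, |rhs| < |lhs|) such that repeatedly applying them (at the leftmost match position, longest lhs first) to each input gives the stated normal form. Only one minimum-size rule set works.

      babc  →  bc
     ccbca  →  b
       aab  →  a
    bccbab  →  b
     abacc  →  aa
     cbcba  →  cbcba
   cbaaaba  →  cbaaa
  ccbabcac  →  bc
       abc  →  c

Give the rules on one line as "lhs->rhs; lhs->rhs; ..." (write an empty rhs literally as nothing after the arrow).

  | babc => bc
  | ccbca => abca => ca => b
  | aab => a
  | bccbab => babab => bab => b

ab->; ca->b; cc->a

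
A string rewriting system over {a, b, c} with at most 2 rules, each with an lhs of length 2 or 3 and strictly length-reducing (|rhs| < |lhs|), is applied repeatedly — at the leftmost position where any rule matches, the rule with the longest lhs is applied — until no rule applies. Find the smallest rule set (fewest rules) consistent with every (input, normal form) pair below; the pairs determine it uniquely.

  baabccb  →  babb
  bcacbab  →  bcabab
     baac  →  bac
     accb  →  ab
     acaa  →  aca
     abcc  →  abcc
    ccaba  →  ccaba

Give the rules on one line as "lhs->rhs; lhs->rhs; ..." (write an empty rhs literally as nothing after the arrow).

  | baabccb => babccb => babcb => babb
  | bcacbab => bcabab
  | baac => bac
  | accb => acb => ab

aa->a; cb->b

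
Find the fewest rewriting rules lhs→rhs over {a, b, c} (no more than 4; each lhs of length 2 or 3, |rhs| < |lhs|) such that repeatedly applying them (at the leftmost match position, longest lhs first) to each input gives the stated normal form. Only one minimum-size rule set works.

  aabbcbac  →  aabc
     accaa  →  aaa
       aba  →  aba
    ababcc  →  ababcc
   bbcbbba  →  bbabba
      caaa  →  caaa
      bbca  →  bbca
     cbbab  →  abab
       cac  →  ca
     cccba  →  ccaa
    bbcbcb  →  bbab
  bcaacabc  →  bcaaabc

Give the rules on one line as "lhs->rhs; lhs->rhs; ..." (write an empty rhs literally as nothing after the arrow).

  | aabbcbac => aabbaac => aabc
  | accaa => acaa => aaa
  | aba
  | ababcc

ac->a; baa->; cb->a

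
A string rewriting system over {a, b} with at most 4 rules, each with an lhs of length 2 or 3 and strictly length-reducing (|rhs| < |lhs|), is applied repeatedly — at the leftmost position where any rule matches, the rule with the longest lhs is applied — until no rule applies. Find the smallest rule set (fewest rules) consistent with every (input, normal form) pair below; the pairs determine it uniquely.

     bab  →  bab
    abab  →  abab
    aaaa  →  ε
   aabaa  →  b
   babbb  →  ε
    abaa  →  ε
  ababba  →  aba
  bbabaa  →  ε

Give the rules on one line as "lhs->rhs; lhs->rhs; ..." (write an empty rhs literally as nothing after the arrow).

aa->b; abb->; bb->

  | bab
  | abab
  | aaaa => baa => bb => ε
  | aabaa => bbaa => aa => b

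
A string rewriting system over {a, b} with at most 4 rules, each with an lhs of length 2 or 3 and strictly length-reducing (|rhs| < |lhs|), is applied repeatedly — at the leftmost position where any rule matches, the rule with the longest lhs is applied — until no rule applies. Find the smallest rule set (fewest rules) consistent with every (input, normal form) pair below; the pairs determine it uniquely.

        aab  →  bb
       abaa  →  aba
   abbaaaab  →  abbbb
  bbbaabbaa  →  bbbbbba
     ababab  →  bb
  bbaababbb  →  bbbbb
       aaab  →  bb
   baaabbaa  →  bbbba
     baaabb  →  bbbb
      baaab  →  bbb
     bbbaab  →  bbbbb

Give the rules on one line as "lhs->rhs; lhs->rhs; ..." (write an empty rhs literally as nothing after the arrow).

aa->a; aab->bb; bab->

  | aab => bb
  | abaa => aba
  | abbaaaab => abbaaab => abbaab => abbbb
  | bbbaabbaa => bbbbbbaa => bbbbbba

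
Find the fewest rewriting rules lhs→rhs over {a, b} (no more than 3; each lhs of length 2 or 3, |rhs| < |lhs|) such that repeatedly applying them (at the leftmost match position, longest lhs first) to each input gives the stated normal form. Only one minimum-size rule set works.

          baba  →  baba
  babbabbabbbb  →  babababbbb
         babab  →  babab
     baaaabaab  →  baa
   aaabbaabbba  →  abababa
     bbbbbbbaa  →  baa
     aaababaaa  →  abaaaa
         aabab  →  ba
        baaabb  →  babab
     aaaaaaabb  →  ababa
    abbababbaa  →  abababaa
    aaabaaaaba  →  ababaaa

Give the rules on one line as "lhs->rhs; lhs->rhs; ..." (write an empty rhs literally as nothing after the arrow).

aab->ba; bba->ba

  | baba
  | babbabbabbbb => bababbabbbb => babababbbb
  | babab
  | baaaabaab => baabaaab => bbaaaab => baaaab => baaba => bbaa => baa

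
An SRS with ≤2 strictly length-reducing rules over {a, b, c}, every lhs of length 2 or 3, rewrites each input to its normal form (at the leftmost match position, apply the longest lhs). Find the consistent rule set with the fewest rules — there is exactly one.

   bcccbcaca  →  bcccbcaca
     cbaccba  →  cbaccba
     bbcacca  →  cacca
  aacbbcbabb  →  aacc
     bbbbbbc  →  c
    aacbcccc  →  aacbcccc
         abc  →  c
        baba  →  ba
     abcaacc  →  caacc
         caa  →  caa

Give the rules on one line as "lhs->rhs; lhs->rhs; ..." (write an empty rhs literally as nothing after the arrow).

ab->; bb->

  | bcccbcaca
  | cbaccba
  | bbcacca => cacca
  | aacbbcbabb => aaccbabb => aaccbb => aacc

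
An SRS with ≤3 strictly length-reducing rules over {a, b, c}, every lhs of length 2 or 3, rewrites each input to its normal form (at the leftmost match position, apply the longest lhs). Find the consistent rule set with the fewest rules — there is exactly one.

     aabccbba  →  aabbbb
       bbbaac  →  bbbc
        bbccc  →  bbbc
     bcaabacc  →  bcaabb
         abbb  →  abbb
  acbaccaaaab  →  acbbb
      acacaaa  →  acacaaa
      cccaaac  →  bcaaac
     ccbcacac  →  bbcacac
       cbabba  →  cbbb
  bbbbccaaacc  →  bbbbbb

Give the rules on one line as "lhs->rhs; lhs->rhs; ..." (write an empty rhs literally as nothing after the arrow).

ba->b; cc->b

  | aabccbba => aabbbba => aabbbb
  | bbbaac => bbbac => bbbc
  | bbccc => bbbc
  | bcaabacc => bcaabcc => bcaabb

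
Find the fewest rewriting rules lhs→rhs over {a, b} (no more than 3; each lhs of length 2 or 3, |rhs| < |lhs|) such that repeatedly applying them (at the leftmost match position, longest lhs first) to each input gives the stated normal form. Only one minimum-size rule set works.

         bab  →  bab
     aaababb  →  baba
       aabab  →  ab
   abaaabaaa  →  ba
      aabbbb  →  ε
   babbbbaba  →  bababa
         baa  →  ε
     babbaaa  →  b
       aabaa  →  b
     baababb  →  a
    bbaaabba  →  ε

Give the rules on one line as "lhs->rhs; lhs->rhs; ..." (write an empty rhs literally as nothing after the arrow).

aa->b; bb->; bbb->

  | bab
  | aaababb => bababb => baba
  | aabab => bbab => ab
  | abaaabaaa => abbabaaa => aabaaa => bbaaa => aaa => ba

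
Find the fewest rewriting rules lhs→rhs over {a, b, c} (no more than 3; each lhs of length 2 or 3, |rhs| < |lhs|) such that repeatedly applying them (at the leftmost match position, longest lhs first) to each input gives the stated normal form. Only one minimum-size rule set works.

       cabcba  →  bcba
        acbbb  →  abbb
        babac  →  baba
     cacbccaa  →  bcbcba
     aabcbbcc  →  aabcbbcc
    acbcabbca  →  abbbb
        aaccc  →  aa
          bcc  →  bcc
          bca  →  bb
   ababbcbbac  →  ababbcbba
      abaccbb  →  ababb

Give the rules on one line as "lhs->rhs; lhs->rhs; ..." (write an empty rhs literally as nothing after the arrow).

  | cabcba => bcba
  | acbbb => abbb
  | babac => baba
  | cacbccaa => bcbccaa => bcbcba

ac->a; ca->b; cab->b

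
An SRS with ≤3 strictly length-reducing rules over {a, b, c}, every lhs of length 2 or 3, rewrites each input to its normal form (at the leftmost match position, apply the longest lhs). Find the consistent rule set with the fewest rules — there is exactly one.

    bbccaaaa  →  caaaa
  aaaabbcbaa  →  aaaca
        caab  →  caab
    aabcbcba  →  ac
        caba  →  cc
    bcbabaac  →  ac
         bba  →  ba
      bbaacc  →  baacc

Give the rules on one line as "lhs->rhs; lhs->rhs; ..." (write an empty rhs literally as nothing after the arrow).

aba->c; bb->b; bc->

  | bbccaaaa => bccaaaa => caaaa
  | aaaabbcbaa => aaaabcbaa => aaaabaa => aaaca
  | caab
  | aabcbcba => aabcba => aaba => ac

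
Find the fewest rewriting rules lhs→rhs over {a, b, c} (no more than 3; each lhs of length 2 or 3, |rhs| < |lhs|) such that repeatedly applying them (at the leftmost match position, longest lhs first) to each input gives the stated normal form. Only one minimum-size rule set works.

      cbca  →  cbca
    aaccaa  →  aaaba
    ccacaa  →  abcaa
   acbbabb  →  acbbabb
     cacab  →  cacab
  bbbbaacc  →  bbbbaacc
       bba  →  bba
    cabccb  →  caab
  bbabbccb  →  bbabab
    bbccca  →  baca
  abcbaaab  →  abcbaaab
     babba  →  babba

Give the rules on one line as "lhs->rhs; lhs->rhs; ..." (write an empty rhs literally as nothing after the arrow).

  | cbca
  | aaccaa => aaaba
  | ccacaa => abcaa
  | acbbabb

bcc->a; cca->ab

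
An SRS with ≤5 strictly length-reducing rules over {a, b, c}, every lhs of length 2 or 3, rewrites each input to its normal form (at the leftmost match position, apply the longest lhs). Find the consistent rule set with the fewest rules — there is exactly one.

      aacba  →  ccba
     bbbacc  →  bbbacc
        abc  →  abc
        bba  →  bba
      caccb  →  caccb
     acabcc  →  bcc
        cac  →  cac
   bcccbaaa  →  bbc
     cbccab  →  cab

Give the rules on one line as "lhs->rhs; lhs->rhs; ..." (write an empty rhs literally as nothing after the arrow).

aa->c; aca->; cbc->; cca->bc

  | aacba => ccba
  | bbbacc
  | abc
  | bba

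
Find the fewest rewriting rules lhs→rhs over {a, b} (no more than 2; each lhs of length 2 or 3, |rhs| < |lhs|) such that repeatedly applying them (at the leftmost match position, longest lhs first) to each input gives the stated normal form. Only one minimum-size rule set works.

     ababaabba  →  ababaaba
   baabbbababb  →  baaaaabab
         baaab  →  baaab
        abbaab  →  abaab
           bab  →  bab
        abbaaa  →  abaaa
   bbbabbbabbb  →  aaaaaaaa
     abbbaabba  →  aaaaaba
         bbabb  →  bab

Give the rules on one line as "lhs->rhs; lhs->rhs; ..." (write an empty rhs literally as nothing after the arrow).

  | ababaabba => ababaaba
  | baabbbababb => baaaaababb => baaaaabab
  | baaab
  | abbaab => abaab

bb->b; bbb->aa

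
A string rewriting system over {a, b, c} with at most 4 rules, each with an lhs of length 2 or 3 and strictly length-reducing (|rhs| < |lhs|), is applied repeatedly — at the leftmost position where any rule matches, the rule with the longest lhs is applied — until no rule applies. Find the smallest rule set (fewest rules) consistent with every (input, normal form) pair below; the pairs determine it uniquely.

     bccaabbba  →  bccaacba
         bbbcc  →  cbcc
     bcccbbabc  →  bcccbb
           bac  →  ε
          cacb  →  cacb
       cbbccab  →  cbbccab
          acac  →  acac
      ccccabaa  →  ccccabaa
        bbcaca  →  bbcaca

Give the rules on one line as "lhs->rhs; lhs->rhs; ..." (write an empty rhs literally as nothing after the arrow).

  | bccaabbba => bccaacba
  | bbbcc => cbcc
  | bcccbbabc => bcccbb
  | bac => ε

abc->; bac->; bbb->cb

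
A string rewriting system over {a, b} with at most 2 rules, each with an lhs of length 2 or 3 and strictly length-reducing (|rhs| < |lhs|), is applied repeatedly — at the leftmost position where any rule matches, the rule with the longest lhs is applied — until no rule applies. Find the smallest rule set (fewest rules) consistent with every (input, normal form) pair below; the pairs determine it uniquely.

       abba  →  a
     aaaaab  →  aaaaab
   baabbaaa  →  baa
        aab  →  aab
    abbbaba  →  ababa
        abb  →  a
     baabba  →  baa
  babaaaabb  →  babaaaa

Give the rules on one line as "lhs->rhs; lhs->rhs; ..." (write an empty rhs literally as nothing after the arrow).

bb->; bba->bb

  | abba => abb => a
  | aaaaab
  | baabbaaa => baabbaa => baabba => baabb => baa
  | aab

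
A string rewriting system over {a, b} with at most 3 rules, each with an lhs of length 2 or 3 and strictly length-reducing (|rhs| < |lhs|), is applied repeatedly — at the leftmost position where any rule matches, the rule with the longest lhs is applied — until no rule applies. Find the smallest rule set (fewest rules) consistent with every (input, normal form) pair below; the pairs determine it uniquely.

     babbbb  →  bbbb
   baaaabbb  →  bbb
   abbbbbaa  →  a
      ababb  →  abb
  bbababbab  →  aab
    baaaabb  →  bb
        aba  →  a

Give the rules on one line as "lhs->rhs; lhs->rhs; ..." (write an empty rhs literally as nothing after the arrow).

ba->; baa->ba; bba->a

  | babbbb => bbbb
  | baaaabbb => baaabbb => baabbb => babbb => bbb
  | abbbbbaa => abbbaa => abaa => aba => a
  | ababb => abb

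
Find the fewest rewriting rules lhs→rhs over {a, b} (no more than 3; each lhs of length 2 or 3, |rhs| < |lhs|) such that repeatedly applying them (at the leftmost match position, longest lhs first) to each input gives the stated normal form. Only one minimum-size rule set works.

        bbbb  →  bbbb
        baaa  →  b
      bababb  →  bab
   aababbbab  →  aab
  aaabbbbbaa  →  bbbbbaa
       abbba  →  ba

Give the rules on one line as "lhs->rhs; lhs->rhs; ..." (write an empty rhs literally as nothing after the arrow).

  | bbbb
  | baaa => b
  | bababb => bab
  | aababbbab => aabbab => aab

aaa->; abb->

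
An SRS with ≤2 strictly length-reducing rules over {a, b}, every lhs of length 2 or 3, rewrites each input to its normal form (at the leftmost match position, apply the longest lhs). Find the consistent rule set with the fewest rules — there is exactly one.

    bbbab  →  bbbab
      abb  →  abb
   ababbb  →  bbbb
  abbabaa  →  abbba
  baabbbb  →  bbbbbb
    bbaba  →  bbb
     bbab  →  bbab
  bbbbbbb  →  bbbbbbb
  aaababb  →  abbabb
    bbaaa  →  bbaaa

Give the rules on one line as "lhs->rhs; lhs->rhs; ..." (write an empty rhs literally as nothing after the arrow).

  | bbbab
  | abb
  | ababbb => bbbb
  | abbabaa => abbba

aab->bb; aba->b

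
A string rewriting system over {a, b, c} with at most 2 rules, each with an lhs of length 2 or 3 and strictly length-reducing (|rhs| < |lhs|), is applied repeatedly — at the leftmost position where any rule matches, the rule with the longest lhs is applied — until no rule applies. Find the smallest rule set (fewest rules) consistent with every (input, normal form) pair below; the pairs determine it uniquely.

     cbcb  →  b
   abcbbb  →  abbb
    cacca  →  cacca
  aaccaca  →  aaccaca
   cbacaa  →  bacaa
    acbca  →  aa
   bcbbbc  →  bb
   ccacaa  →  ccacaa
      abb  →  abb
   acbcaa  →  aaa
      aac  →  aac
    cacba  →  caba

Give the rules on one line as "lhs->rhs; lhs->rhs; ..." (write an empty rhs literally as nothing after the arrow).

  | cbcb => bcb => b
  | abcbbb => abbb
  | cacca
  | aaccaca

bc->; cb->b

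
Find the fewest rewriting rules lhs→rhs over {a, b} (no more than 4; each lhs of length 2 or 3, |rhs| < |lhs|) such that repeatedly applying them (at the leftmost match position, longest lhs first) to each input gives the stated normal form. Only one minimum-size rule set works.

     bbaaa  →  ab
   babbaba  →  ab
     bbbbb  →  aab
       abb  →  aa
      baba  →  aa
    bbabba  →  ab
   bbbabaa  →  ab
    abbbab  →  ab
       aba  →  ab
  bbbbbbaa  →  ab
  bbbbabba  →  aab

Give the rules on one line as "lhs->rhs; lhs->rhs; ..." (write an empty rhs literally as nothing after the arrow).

aaa->ab; ba->b; bb->a

  | bbaaa => aaaa => aba => ab
  | babbaba => bbbaba => ababa => abba => aaa => ab
  | bbbbb => abbb => aab
  | abb => aa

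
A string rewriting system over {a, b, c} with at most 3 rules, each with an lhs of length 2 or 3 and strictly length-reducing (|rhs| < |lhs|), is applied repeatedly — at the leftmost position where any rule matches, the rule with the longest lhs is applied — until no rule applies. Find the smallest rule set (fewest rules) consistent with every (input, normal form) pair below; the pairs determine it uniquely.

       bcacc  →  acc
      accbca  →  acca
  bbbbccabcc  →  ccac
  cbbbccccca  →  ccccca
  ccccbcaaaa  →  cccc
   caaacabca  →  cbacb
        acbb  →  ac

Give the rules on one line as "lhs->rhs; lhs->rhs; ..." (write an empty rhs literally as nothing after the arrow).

aa->b; bb->; bc->

  | bcacc => acc
  | accbca => acca
  | bbbbccabcc => bbccabcc => ccabcc => ccac
  | cbbbccccca => cbccccca => ccccca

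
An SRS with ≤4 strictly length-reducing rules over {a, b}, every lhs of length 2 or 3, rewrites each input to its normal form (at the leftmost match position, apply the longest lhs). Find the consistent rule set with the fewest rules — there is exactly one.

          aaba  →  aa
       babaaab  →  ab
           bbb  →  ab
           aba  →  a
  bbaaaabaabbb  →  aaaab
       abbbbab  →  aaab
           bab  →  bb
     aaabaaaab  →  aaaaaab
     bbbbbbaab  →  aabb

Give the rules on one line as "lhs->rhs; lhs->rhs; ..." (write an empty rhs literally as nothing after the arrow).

  | aaba => aa
  | babaaab => bbaaab => baab => ab
  | bbb => ab
  | aba => a

ba->; bab->bb; bbb->ab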